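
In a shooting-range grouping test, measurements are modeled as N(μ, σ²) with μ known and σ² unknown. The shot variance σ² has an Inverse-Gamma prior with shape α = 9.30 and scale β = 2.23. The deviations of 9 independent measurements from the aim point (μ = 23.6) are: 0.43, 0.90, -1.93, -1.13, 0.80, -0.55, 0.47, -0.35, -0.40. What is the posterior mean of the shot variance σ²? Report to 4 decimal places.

0.4649

With known mean μ and an Inverse-Gamma(α, β) prior on σ², the Normal likelihood is conjugate: posterior is Inv-Gamma(α + n/2, β + Σ(xᵢ−μ)²/2).
Σ(xᵢ−μ)² = (0.43)² + (0.90)² + (-1.93)² + (-1.13)² + (0.80)² + (-0.55)² + (0.47)² + (-0.35)² + (-0.40)² = 7.4426.
Posterior: Inv-Gamma(9.30 + 9/2, 2.23 + 7.4426/2) = Inv-Gamma(13.80, 5.95130).
E[σ²|data] = β/(α−1) = 5.95130/12.80 = 0.4649.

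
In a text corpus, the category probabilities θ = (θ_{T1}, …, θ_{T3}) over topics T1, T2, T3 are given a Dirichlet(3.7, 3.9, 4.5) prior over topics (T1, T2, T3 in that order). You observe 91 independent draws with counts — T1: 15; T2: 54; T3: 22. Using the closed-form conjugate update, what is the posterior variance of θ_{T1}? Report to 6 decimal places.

The Dirichlet prior is conjugate to the Multinomial likelihood: each posterior αⱼ = prior αⱼ + observed count nⱼ.
Posterior concentration: (18.7, 57.9, 26.5), total = 103.1.
Var[θ_j] = α_j(Σα−α_j)/((Σα)²(Σα+1)) = 18.7·84.4/(103.1²·104.1) = 0.001426.

0.001426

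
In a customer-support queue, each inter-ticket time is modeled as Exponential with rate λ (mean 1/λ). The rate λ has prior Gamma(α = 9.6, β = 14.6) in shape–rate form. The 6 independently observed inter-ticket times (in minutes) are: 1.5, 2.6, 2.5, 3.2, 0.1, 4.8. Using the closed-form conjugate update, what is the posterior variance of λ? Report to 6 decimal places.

0.018171

With a Gamma(shape α, rate β) prior on the exponential rate λ, the posterior after n observations with total T = Σxᵢ is Gamma(α+n, β+T).
Sum of observations T = 14.7 minutes; n = 6.
Posterior: Gamma(9.6+6, 14.6+14.7) = Gamma(15.6, 29.3).
Var = α/β² = 0.018171.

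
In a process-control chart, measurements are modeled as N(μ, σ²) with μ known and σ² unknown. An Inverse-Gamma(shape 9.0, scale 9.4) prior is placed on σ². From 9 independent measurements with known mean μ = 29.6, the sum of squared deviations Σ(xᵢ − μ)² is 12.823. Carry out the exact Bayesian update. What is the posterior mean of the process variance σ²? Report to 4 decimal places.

1.2649

With known mean μ and an Inverse-Gamma(α, β) prior on σ², the Normal likelihood is conjugate: posterior is Inv-Gamma(α + n/2, β + Σ(xᵢ−μ)²/2).
Posterior: Inv-Gamma(9.0 + 9/2, 9.4 + 12.823/2) = Inv-Gamma(13.50, 15.8115).
E[σ²|data] = β/(α−1) = 15.8115/12.50 = 1.2649.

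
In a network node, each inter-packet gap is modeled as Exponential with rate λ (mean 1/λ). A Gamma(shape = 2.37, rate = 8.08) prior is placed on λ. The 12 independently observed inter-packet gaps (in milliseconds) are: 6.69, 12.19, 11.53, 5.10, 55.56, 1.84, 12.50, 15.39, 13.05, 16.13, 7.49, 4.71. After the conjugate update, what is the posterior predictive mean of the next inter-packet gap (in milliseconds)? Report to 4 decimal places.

12.7345

With a Gamma(shape α, rate β) prior on the exponential rate λ, the posterior after n observations with total T = Σxᵢ is Gamma(α+n, β+T).
Sum of observations T = 162.18 milliseconds; n = 12.
Posterior: Gamma(2.37+12, 8.08+162.18) = Gamma(14.37, 170.26).
The predictive distribution for the next observation is Lomax; its mean is β/(α−1) = 170.26/13.37 = 12.7345.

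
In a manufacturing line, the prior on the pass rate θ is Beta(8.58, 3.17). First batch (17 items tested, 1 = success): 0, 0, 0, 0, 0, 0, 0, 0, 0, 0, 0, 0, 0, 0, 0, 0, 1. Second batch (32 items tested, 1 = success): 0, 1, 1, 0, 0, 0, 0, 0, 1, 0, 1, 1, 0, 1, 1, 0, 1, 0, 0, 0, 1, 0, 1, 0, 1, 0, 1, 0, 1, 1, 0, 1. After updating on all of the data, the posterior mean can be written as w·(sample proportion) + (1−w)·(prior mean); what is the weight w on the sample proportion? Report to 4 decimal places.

The Beta prior is conjugate to a Binomial/Bernoulli likelihood; the update adds successes to α and failures to β.
Total number of items tested: n = 17 + 32 = 49.
Posterior mean = (α₀+k)/(α₀+β₀+n) = [n/(α₀+β₀+n)]·(k/n) + [(α₀+β₀)/(α₀+β₀+n)]·α₀/(α₀+β₀), so only n and the prior enter the weight.
The weight on the data is w = n/(α₀+β₀+n) = 49/(8.58+3.17+49) = 49/60.75 = 0.8066.

0.8066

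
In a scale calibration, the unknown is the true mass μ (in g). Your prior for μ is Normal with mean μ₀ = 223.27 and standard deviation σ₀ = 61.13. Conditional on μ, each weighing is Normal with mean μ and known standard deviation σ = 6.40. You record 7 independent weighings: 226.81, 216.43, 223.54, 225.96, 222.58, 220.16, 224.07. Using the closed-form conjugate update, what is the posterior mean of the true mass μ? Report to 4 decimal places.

For Normal data with known variance σ², a Normal(μ₀, σ₀²) prior on μ is conjugate. Posterior precision = 1/σ₀² + n/σ²; posterior mean is the precision-weighted average of μ₀ and x̄.
Σxᵢ = 226.81 + 216.43 + 223.54 + 225.96 + 222.58 + 220.16 + 224.07 = 1559.55, so n·x̄ = 1559.55.
σ₀² = 61.13² = 3736.8769, σ² = 6.40² = 40.96; σ² + n·σ₀² = 40.96 + 7·3736.8769 = 26199.0983.
Posterior mean = (μ₀/σ₀² + n·x̄/σ²)/(1/σ₀² + n/σ²) = (σ²·μ₀ + σ₀²·n·x̄)/(σ² + n·σ₀²) = (40.96·223.27 + 3736.8769·1559.55)/26199.0983 = 5836991.508595/26199.0983 = 222.7936.

222.7936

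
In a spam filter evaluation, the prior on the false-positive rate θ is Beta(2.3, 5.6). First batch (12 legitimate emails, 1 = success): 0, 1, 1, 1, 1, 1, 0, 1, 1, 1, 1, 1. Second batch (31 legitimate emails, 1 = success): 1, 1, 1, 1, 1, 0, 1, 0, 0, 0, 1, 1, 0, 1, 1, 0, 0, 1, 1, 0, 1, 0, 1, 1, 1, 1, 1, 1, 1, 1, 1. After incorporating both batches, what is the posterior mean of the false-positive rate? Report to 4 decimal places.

The Beta prior is conjugate to a Binomial/Bernoulli likelihood; the update adds successes to α and failures to β.
After batch 1: Beta(2.3+10, 5.6+2) = Beta(12.3, 7.6).
After batch 2: Beta(12.3+22, 7.6+9) = Beta(34.3, 16.6).
Posterior mean = α/(α+β) = 34.3/50.9 = 0.6739.

0.6739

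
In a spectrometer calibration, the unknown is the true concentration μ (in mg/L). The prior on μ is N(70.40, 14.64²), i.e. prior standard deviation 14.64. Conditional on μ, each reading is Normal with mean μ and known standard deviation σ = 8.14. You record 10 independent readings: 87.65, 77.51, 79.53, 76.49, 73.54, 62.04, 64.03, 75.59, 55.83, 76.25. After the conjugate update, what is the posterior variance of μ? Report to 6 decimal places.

6.427262

For Normal data with known variance σ², a Normal(μ₀, σ₀²) prior on μ is conjugate. Posterior precision = 1/σ₀² + n/σ²; posterior mean is the precision-weighted average of μ₀ and x̄.
σ₀² = 14.64² = 214.3296, σ² = 8.14² = 66.2596; σ² + n·σ₀² = 66.2596 + 10·214.3296 = 2209.5556.
Posterior precision = 1/σ₀² + n/σ² = 1/214.3296 + 10/66.2596 = (σ² + n·σ₀²)/(σ₀²σ²) = 2209.5556/(214.3296·66.2596); posterior variance σₙ² = σ₀²σ²/(σ² + n·σ₀²) = 214.3296·66.2596/2209.5556 = 6.427262.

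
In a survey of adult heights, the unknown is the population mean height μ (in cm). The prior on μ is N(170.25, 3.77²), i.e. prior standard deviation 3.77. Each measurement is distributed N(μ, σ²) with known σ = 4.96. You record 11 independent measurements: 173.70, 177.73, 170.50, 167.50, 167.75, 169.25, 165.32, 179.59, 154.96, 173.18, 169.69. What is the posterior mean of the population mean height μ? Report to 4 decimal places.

169.9688

For Normal data with known variance σ², a Normal(μ₀, σ₀²) prior on μ is conjugate. Posterior precision = 1/σ₀² + n/σ²; posterior mean is the precision-weighted average of μ₀ and x̄.
Σxᵢ = 173.70 + 177.73 + 170.50 + 167.50 + 167.75 + 169.25 + 165.32 + 179.59 + 154.96 + 173.18 + 169.69 = 1869.17, so n·x̄ = 1869.17.
σ₀² = 3.77² = 14.2129, σ² = 4.96² = 24.6016; σ² + n·σ₀² = 24.6016 + 11·14.2129 = 180.9435.
Posterior mean = (μ₀/σ₀² + n·x̄/σ²)/(1/σ₀² + n/σ²) = (σ²·μ₀ + σ₀²·n·x̄)/(σ² + n·σ₀²) = (24.6016·170.25 + 14.2129·1869.17)/180.9435 = 30754.748693/180.9435 = 169.9688.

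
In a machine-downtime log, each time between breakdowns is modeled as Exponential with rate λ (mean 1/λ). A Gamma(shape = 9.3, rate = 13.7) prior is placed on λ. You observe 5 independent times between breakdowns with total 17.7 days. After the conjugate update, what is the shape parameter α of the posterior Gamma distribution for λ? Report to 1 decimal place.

With a Gamma(shape α, rate β) prior on the exponential rate λ, the posterior after n observations with total T = Σxᵢ is Gamma(α+n, β+T).
Posterior: Gamma(9.3+5, 13.7+17.7) = Gamma(14.3, 31.4).
Posterior α = 14.3.

14.3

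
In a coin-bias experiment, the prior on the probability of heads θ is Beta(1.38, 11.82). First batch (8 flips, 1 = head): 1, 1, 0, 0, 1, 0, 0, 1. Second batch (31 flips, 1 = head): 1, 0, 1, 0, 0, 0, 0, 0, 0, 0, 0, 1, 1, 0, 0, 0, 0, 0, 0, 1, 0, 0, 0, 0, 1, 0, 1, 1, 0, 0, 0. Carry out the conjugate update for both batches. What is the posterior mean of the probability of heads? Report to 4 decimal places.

0.2563

The Beta prior is conjugate to a Binomial/Bernoulli likelihood; the update adds successes to α and failures to β.
After batch 1: Beta(1.38+4, 11.82+4) = Beta(5.38, 15.82).
After batch 2: Beta(5.38+8, 15.82+23) = Beta(13.38, 38.82).
Posterior mean = α/(α+β) = 13.38/52.20 = 0.2563.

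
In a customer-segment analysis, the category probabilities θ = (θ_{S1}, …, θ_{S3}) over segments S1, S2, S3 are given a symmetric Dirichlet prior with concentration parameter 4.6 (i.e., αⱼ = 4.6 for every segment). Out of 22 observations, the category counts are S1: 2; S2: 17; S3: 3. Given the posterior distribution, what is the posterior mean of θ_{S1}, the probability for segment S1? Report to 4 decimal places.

0.1844

The Dirichlet prior is conjugate to the Multinomial likelihood: each posterior αⱼ = prior αⱼ + observed count nⱼ.
Posterior concentration: (6.6, 21.6, 7.6), total = 35.8.
E[θ_{S1}|data] = α_{S1}/Σα = 6.6/35.8 = 0.1844.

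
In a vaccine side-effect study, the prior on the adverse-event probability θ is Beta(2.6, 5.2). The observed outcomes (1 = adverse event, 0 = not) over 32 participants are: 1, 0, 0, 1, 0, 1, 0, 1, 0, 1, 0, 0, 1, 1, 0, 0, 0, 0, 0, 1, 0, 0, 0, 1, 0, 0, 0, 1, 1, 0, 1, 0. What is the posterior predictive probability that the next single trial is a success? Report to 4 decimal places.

The Beta prior is conjugate to a Binomial/Bernoulli likelihood; the update adds successes to α and failures to β.
Posterior: Beta(α+k, β+n−k) = Beta(2.6+12, 5.2+20) = Beta(14.6, 25.2).
For a single future Bernoulli trial, P(success | data) = α/(α+β) = 0.3668.

0.3668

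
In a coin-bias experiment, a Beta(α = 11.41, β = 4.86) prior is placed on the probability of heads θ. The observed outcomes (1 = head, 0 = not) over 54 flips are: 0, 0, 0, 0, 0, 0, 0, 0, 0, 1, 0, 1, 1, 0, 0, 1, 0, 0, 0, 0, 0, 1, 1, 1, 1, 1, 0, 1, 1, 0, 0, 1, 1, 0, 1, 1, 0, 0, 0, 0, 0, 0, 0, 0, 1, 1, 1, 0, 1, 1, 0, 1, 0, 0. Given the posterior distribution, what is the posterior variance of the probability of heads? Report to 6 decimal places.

The Beta prior is conjugate to a Binomial/Bernoulli likelihood; the update adds successes to α and failures to β.
Posterior: Beta(α+k, β+n−k) = Beta(11.41+21, 4.86+33) = Beta(32.41, 37.86).
Var = αβ/((α+β)²(α+β+1)) = 32.41·37.86/(70.27²·71.27) = 0.003487.

0.003487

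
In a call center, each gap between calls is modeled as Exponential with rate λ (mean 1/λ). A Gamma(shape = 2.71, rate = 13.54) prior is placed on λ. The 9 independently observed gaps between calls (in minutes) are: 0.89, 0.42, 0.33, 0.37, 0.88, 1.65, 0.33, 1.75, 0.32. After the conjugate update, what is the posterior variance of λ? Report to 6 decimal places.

With a Gamma(shape α, rate β) prior on the exponential rate λ, the posterior after n observations with total T = Σxᵢ is Gamma(α+n, β+T).
Sum of observations T = 6.94 minutes; n = 9.
Posterior: Gamma(2.71+9, 13.54+6.94) = Gamma(11.71, 20.48).
Var = α/β² = 0.027919.

0.027919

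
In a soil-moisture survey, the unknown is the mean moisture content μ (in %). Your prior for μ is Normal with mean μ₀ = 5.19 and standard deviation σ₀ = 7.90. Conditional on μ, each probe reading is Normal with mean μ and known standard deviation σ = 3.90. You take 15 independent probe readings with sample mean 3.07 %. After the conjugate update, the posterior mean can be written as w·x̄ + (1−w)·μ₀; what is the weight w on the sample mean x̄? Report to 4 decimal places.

0.9840

For Normal data with known variance σ², a Normal(μ₀, σ₀²) prior on μ is conjugate. Posterior precision = 1/σ₀² + n/σ²; posterior mean is the precision-weighted average of μ₀ and x̄.
σ₀² = 7.90² = 62.41, σ² = 3.90² = 15.21. Prior precision 1/σ₀² = 1/62.41; data precision n/σ² = 15/15.21.
w = (n/σ²)/(1/σ₀² + n/σ²) = n·σ₀²/(σ² + n·σ₀²) = 15·62.41/(15.21 + 15·62.41) = 936.15/951.36 = 0.9840.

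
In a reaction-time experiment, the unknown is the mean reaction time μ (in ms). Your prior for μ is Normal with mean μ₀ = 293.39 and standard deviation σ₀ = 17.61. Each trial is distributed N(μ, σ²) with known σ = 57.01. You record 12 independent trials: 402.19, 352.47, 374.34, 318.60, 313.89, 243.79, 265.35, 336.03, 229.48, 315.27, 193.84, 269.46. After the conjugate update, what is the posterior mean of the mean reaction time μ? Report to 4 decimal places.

297.5727

For Normal data with known variance σ², a Normal(μ₀, σ₀²) prior on μ is conjugate. Posterior precision = 1/σ₀² + n/σ²; posterior mean is the precision-weighted average of μ₀ and x̄.
Σxᵢ = 402.19 + 352.47 + 374.34 + 318.60 + 313.89 + 243.79 + 265.35 + 336.03 + 229.48 + 315.27 + 193.84 + 269.46 = 3614.71, so n·x̄ = 3614.71.
σ₀² = 17.61² = 310.1121, σ² = 57.01² = 3250.1401; σ² + n·σ₀² = 3250.1401 + 12·310.1121 = 6971.4853.
Posterior mean = (μ₀/σ₀² + n·x̄/σ²)/(1/σ₀² + n/σ²) = (σ²·μ₀ + σ₀²·n·x̄)/(σ² + n·σ₀²) = (3250.1401·293.39 + 310.1121·3614.71)/6971.4853 = 2074523.91293/6971.4853 = 297.5727.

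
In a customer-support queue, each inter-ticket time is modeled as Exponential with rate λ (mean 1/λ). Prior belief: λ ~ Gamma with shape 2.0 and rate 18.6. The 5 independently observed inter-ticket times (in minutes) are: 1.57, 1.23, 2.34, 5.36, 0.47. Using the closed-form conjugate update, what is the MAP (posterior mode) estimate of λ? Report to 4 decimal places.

With a Gamma(shape α, rate β) prior on the exponential rate λ, the posterior after n observations with total T = Σxᵢ is Gamma(α+n, β+T).
Sum of observations T = 10.97 minutes; n = 5.
Posterior: Gamma(2.0+5, 18.6+10.97) = Gamma(7.0, 29.57).
Mode = (α−1)/β = 0.2029.

0.2029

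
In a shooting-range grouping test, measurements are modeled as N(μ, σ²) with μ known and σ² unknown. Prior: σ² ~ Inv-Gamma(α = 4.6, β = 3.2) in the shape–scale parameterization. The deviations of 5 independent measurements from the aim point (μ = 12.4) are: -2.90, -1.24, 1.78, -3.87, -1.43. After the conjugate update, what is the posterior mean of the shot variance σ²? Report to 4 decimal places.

2.9949

With known mean μ and an Inverse-Gamma(α, β) prior on σ², the Normal likelihood is conjugate: posterior is Inv-Gamma(α + n/2, β + Σ(xᵢ−μ)²/2).
Σ(xᵢ−μ)² = (-2.90)² + (-1.24)² + (1.78)² + (-3.87)² + (-1.43)² = 30.1378.
Posterior: Inv-Gamma(4.6 + 5/2, 3.2 + 30.1378/2) = Inv-Gamma(7.10, 18.26890).
E[σ²|data] = β/(α−1) = 18.26890/6.10 = 2.9949.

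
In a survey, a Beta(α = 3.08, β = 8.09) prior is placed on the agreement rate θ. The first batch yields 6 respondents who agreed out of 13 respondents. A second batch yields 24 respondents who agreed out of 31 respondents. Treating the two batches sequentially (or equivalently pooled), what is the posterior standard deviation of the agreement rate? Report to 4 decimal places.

0.0654

The Beta prior is conjugate to a Binomial/Bernoulli likelihood; the update adds successes to α and failures to β.
After batch 1: Beta(3.08+6, 8.09+7) = Beta(9.08, 15.09).
After batch 2: Beta(9.08+24, 15.09+7) = Beta(33.08, 22.09).
Var = αβ/((α+β)²(α+β+1)) = 33.08·22.09/(55.17²·56.17) = 0.00427416; SD = √0.00427416 = 0.0654.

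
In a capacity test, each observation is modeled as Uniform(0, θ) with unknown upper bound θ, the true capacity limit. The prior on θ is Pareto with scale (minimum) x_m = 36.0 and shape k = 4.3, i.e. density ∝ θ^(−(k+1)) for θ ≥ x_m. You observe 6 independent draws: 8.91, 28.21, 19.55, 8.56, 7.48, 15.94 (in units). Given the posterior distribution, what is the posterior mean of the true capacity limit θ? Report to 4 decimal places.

A Pareto(scale x_m, shape k) prior on the upper bound θ of Uniform(0, θ) is conjugate: posterior is Pareto(max(x_m, max xᵢ), k + n).
Sample maximum = 28.21; prior scale x_m = 36.0 → posterior scale = max = 36.00.
Posterior shape = 4.3 + 6 = 10.3.
E[θ|data] = k·x_m/(k−1) = 10.3·36.00/9.3 = 39.8710.

39.8710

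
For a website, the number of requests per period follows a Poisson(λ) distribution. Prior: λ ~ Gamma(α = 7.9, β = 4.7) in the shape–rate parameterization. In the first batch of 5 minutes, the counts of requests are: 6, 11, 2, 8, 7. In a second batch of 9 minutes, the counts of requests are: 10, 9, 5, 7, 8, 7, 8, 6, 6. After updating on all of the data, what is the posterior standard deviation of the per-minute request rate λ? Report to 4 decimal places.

With a Gamma(shape α, rate β) prior, the Poisson likelihood is conjugate: the posterior is Gamma(α + ΣXᵢ, β + n).
Batch 1: sum of counts S = 34 over n = 5 minutes.
After batch 1: Gamma(α+S, β+n) = Gamma(7.9+34, 4.7+5) = Gamma(41.9, 9.7).
Batch 2: sum of counts S = 66 over n = 9 minutes.
After batch 2: Gamma(α+S, β+n) = Gamma(41.9+66, 9.7+9) = Gamma(107.9, 18.7).
SD = √α/β = √107.9/18.7 = 0.5555.

0.5555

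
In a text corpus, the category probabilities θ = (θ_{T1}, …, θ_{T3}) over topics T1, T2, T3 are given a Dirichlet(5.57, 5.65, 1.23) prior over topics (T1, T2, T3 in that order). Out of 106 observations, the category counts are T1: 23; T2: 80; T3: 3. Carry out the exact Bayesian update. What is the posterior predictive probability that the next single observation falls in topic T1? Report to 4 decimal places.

0.2412

The Dirichlet prior is conjugate to the Multinomial likelihood: each posterior αⱼ = prior αⱼ + observed count nⱼ.
Posterior concentration: (28.57, 85.65, 4.23), total = 118.45.
P(next = T1 | data) = α_{T1}/Σα = 0.2412.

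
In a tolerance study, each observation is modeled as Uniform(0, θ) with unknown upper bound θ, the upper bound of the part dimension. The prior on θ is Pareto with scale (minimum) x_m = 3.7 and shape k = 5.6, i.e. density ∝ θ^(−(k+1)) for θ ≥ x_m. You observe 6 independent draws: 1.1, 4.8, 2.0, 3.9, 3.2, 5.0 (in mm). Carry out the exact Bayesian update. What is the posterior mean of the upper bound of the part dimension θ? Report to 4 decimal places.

5.4717

A Pareto(scale x_m, shape k) prior on the upper bound θ of Uniform(0, θ) is conjugate: posterior is Pareto(max(x_m, max xᵢ), k + n).
Sample maximum = 5.0; prior scale x_m = 3.7 → posterior scale = max = 5.0.
Posterior shape = 5.6 + 6 = 11.6.
E[θ|data] = k·x_m/(k−1) = 11.6·5.0/10.6 = 5.4717.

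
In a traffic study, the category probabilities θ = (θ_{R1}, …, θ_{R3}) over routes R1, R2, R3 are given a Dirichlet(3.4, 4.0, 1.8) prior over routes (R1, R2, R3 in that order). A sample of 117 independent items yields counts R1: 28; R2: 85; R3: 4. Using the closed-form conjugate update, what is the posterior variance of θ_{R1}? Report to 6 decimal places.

0.001469

The Dirichlet prior is conjugate to the Multinomial likelihood: each posterior αⱼ = prior αⱼ + observed count nⱼ.
Posterior concentration: (31.4, 89.0, 5.8), total = 126.2.
Var[θ_j] = α_j(Σα−α_j)/((Σα)²(Σα+1)) = 31.4·94.8/(126.2²·127.2) = 0.001469.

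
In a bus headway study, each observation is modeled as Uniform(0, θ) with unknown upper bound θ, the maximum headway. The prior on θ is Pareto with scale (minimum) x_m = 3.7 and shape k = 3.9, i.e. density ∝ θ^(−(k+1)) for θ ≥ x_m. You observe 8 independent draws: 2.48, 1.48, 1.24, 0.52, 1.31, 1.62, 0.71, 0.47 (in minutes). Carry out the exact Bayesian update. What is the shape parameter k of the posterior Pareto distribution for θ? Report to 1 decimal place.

A Pareto(scale x_m, shape k) prior on the upper bound θ of Uniform(0, θ) is conjugate: posterior is Pareto(max(x_m, max xᵢ), k + n).
Sample maximum = 2.48; prior scale x_m = 3.7 → posterior scale = max = 3.70.
Posterior shape = 3.9 + 8 = 11.9.
Posterior shape k = 11.9.

11.9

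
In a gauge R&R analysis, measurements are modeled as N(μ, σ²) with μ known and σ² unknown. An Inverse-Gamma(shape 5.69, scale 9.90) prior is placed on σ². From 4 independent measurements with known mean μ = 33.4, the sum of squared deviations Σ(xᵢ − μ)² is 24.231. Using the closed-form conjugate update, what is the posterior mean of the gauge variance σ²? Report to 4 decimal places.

3.2908

With known mean μ and an Inverse-Gamma(α, β) prior on σ², the Normal likelihood is conjugate: posterior is Inv-Gamma(α + n/2, β + Σ(xᵢ−μ)²/2).
Posterior: Inv-Gamma(5.69 + 4/2, 9.90 + 24.231/2) = Inv-Gamma(7.69, 22.0155).
E[σ²|data] = β/(α−1) = 22.0155/6.69 = 3.2908.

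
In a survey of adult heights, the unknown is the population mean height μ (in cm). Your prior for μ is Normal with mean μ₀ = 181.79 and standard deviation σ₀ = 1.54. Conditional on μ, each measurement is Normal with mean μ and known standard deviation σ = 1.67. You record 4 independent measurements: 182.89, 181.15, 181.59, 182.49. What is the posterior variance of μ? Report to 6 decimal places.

For Normal data with known variance σ², a Normal(μ₀, σ₀²) prior on μ is conjugate. Posterior precision = 1/σ₀² + n/σ²; posterior mean is the precision-weighted average of μ₀ and x̄.
σ₀² = 1.54² = 2.3716, σ² = 1.67² = 2.7889; σ² + n·σ₀² = 2.7889 + 4·2.3716 = 12.2753.
Posterior precision = 1/σ₀² + n/σ² = 1/2.3716 + 4/2.7889 = (σ² + n·σ₀²)/(σ₀²σ²) = 12.2753/(2.3716·2.7889); posterior variance σₙ² = σ₀²σ²/(σ² + n·σ₀²) = 2.3716·2.7889/12.2753 = 0.538818.

0.538818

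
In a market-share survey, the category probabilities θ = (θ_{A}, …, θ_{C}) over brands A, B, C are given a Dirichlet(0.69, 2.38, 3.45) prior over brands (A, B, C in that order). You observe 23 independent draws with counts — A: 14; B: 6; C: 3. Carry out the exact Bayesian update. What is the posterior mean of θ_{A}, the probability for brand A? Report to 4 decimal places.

The Dirichlet prior is conjugate to the Multinomial likelihood: each posterior αⱼ = prior αⱼ + observed count nⱼ.
Posterior concentration: (14.69, 8.38, 6.45), total = 29.52.
E[θ_{A}|data] = α_{A}/Σα = 14.69/29.52 = 0.4976.

0.4976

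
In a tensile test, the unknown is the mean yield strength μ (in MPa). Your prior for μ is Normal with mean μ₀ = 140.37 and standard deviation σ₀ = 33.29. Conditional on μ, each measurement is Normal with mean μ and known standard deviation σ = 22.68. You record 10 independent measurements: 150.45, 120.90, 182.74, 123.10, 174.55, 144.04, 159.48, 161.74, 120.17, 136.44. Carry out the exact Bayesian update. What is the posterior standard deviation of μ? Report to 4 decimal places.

For Normal data with known variance σ², a Normal(μ₀, σ₀²) prior on μ is conjugate. Posterior precision = 1/σ₀² + n/σ²; posterior mean is the precision-weighted average of μ₀ and x̄.
σ₀² = 33.29² = 1108.2241, σ² = 22.68² = 514.3824; σ² + n·σ₀² = 514.3824 + 10·1108.2241 = 11596.6234.
Posterior precision = 1/σ₀² + n/σ² = 1/1108.2241 + 10/514.3824 = (σ² + n·σ₀²)/(σ₀²σ²) = 11596.6234/(1108.2241·514.3824); posterior variance σₙ² = σ₀²σ²/(σ² + n·σ₀²) = 1108.2241·514.3824/11596.6234 = 49.156634.
Posterior SD = √σₙ² = √(1108.2241·514.3824/11596.6234) = 7.0112.

7.0112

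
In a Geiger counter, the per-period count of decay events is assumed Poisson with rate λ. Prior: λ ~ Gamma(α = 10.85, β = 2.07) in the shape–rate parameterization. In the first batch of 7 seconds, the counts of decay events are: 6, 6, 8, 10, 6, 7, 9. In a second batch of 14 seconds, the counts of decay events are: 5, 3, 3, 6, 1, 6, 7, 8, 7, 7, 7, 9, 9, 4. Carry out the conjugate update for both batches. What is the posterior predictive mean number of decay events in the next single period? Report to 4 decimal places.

6.2787

With a Gamma(shape α, rate β) prior, the Poisson likelihood is conjugate: the posterior is Gamma(α + ΣXᵢ, β + n).
Batch 1: sum of counts S = 52 over n = 7 seconds.
After batch 1: Gamma(α+S, β+n) = Gamma(10.85+52, 2.07+7) = Gamma(62.85, 9.07).
Batch 2: sum of counts S = 82 over n = 14 seconds.
After batch 2: Gamma(α+S, β+n) = Gamma(62.85+82, 9.07+14) = Gamma(144.85, 23.07).
The predictive distribution for one future period is NegBinom with mean α/β = 6.2787.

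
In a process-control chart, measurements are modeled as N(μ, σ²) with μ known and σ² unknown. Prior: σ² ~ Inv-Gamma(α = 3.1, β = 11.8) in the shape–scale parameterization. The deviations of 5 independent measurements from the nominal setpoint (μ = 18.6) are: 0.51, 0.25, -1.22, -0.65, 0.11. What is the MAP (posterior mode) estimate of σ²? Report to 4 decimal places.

1.9580

With known mean μ and an Inverse-Gamma(α, β) prior on σ², the Normal likelihood is conjugate: posterior is Inv-Gamma(α + n/2, β + Σ(xᵢ−μ)²/2).
Σ(xᵢ−μ)² = (0.51)² + (0.25)² + (-1.22)² + (-0.65)² + (0.11)² = 2.2456.
Posterior: Inv-Gamma(3.1 + 5/2, 11.8 + 2.2456/2) = Inv-Gamma(5.60, 12.92280).
Mode = β/(α+1) = 12.92280/6.60 = 1.9580.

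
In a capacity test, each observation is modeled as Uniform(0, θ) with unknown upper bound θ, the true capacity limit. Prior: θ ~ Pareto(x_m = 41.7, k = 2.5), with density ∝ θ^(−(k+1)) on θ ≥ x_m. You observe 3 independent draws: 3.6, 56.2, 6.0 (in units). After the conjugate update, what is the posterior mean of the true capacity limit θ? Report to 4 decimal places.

68.6889

A Pareto(scale x_m, shape k) prior on the upper bound θ of Uniform(0, θ) is conjugate: posterior is Pareto(max(x_m, max xᵢ), k + n).
Sample maximum = 56.2; prior scale x_m = 41.7 → posterior scale = max = 56.2.
Posterior shape = 2.5 + 3 = 5.5.
E[θ|data] = k·x_m/(k−1) = 5.5·56.2/4.5 = 68.6889.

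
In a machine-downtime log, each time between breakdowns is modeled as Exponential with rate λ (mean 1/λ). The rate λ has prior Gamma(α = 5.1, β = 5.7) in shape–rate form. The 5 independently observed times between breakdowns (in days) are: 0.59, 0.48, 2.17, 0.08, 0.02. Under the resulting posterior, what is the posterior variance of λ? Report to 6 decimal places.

0.123590

With a Gamma(shape α, rate β) prior on the exponential rate λ, the posterior after n observations with total T = Σxᵢ is Gamma(α+n, β+T).
Sum of observations T = 3.34 days; n = 5.
Posterior: Gamma(5.1+5, 5.7+3.34) = Gamma(10.1, 9.04).
Var = α/β² = 0.123590.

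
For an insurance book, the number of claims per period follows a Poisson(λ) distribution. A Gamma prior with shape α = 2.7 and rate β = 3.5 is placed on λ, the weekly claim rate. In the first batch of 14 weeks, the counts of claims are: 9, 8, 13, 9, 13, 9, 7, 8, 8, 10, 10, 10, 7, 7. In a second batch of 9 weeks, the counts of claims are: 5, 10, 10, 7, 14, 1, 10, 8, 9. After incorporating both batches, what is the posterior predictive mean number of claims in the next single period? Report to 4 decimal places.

With a Gamma(shape α, rate β) prior, the Poisson likelihood is conjugate: the posterior is Gamma(α + ΣXᵢ, β + n).
Batch 1: sum of counts S = 128 over n = 14 weeks.
After batch 1: Gamma(α+S, β+n) = Gamma(2.7+128, 3.5+14) = Gamma(130.7, 17.5).
Batch 2: sum of counts S = 74 over n = 9 weeks.
After batch 2: Gamma(α+S, β+n) = Gamma(130.7+74, 17.5+9) = Gamma(204.7, 26.5).
The predictive distribution for one future period is NegBinom with mean α/β = 7.7245.

7.7245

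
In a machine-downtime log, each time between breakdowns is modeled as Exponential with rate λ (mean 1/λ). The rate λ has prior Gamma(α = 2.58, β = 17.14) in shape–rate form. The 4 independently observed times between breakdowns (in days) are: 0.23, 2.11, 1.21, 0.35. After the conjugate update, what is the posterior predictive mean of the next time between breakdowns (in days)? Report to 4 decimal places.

With a Gamma(shape α, rate β) prior on the exponential rate λ, the posterior after n observations with total T = Σxᵢ is Gamma(α+n, β+T).
Sum of observations T = 3.90 days; n = 4.
Posterior: Gamma(2.58+4, 17.14+3.90) = Gamma(6.58, 21.04).
The predictive distribution for the next observation is Lomax; its mean is β/(α−1) = 21.04/5.58 = 3.7706.

3.7706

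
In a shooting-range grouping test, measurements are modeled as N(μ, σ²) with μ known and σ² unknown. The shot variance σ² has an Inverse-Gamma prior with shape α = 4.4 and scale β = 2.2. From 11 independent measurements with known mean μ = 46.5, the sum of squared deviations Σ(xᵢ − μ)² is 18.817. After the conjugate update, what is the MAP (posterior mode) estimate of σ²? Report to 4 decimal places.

With known mean μ and an Inverse-Gamma(α, β) prior on σ², the Normal likelihood is conjugate: posterior is Inv-Gamma(α + n/2, β + Σ(xᵢ−μ)²/2).
Posterior: Inv-Gamma(4.4 + 11/2, 2.2 + 18.817/2) = Inv-Gamma(9.90, 11.6085).
Mode = β/(α+1) = 11.6085/10.90 = 1.0650.

1.0650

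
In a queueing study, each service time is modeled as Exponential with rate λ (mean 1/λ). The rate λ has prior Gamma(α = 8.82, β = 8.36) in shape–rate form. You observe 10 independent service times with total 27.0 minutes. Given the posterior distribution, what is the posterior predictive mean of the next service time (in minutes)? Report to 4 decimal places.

1.9843

With a Gamma(shape α, rate β) prior on the exponential rate λ, the posterior after n observations with total T = Σxᵢ is Gamma(α+n, β+T).
Posterior: Gamma(8.82+10, 8.36+27.0) = Gamma(18.82, 35.36).
The predictive distribution for the next observation is Lomax; its mean is β/(α−1) = 35.36/17.82 = 1.9843.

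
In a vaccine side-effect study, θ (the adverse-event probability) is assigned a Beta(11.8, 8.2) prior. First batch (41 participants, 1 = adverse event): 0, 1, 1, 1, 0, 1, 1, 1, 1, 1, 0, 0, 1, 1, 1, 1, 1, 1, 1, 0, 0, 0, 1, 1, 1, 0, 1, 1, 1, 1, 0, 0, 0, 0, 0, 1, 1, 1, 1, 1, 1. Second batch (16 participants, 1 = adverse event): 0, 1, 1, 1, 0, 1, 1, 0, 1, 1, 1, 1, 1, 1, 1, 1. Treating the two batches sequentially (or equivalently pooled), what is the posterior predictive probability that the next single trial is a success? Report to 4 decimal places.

0.6857

The Beta prior is conjugate to a Binomial/Bernoulli likelihood; the update adds successes to α and failures to β.
After batch 1: Beta(11.8+28, 8.2+13) = Beta(39.8, 21.2).
After batch 2: Beta(39.8+13, 21.2+3) = Beta(52.8, 24.2).
For a single future Bernoulli trial, P(success | data) = α/(α+β) = 0.6857.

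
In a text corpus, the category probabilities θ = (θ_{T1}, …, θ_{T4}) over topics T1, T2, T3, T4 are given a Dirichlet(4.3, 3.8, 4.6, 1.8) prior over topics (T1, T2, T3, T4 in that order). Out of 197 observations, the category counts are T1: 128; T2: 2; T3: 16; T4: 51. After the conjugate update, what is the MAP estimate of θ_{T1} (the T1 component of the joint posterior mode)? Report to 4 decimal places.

The Dirichlet prior is conjugate to the Multinomial likelihood: each posterior αⱼ = prior αⱼ + observed count nⱼ.
Posterior concentration: (132.3, 5.8, 20.6, 52.8), total = 211.5.
Joint mode component: (α_{T1}−1)/(Σα−K) = 131.3/207.5 = 0.6328.

0.6328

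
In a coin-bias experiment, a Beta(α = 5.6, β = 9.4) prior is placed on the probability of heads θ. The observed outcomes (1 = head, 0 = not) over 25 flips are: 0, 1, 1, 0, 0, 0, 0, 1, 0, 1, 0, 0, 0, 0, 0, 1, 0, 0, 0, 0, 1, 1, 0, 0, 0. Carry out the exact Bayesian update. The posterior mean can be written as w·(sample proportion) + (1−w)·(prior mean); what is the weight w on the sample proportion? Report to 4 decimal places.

The Beta prior is conjugate to a Binomial/Bernoulli likelihood; the update adds successes to α and failures to β.
Posterior mean = (α₀+k)/(α₀+β₀+n) = [n/(α₀+β₀+n)]·(k/n) + [(α₀+β₀)/(α₀+β₀+n)]·α₀/(α₀+β₀), so only n and the prior enter the weight.
The weight on the data is w = n/(α₀+β₀+n) = 25/(5.6+9.4+25) = 25/40.0 = 0.6250.

0.6250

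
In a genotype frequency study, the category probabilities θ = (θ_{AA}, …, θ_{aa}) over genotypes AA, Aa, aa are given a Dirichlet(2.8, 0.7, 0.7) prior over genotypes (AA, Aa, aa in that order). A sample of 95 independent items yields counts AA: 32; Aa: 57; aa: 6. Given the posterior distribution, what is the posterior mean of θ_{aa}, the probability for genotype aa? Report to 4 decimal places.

0.0675

The Dirichlet prior is conjugate to the Multinomial likelihood: each posterior αⱼ = prior αⱼ + observed count nⱼ.
Posterior concentration: (34.8, 57.7, 6.7), total = 99.2.
E[θ_{aa}|data] = α_{aa}/Σα = 6.7/99.2 = 0.0675.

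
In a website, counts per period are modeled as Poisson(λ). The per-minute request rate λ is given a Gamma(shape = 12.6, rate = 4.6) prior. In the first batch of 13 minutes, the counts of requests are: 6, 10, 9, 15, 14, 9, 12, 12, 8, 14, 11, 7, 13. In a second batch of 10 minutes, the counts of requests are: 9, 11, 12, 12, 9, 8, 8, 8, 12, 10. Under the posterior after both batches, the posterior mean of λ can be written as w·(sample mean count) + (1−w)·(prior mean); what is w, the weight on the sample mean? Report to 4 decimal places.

With a Gamma(shape α, rate β) prior, the Poisson likelihood is conjugate: the posterior is Gamma(α + ΣXᵢ, β + n).
Total number of minutes: n = 13 + 10 = 23.
Posterior mean = (α₀+S)/(β₀+n) = [n/(β₀+n)]·(S/n) + [β₀/(β₀+n)]·(α₀/β₀), so only n and β₀ enter the weight.
Weight on data w = n/(β₀+n) = 23/(4.6+23) = 23/27.6 = 0.8333.

0.8333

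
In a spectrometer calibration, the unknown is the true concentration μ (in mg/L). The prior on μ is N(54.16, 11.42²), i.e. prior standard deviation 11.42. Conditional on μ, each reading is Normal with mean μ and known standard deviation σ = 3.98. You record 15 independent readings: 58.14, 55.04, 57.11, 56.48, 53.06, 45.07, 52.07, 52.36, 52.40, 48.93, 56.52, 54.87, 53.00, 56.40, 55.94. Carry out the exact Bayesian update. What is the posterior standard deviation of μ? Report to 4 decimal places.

For Normal data with known variance σ², a Normal(μ₀, σ₀²) prior on μ is conjugate. Posterior precision = 1/σ₀² + n/σ²; posterior mean is the precision-weighted average of μ₀ and x̄.
σ₀² = 11.42² = 130.4164, σ² = 3.98² = 15.8404; σ² + n·σ₀² = 15.8404 + 15·130.4164 = 1972.0864.
Posterior precision = 1/σ₀² + n/σ² = 1/130.4164 + 15/15.8404 = (σ² + n·σ₀²)/(σ₀²σ²) = 1972.0864/(130.4164·15.8404); posterior variance σₙ² = σ₀²σ²/(σ² + n·σ₀²) = 130.4164·15.8404/1972.0864 = 1.047544.
Posterior SD = √σₙ² = √(130.4164·15.8404/1972.0864) = 1.0235.

1.0235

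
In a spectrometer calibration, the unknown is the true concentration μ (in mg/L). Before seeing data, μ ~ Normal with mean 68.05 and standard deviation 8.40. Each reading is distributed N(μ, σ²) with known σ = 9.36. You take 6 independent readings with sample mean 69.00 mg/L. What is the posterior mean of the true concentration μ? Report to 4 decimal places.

For Normal data with known variance σ², a Normal(μ₀, σ₀²) prior on μ is conjugate. Posterior precision = 1/σ₀² + n/σ²; posterior mean is the precision-weighted average of μ₀ and x̄.
n·x̄ = 6·69.00 = 414.
σ₀² = 8.40² = 70.56, σ² = 9.36² = 87.6096; σ² + n·σ₀² = 87.6096 + 6·70.56 = 510.9696.
Posterior mean = (μ₀/σ₀² + n·x̄/σ²)/(1/σ₀² + n/σ²) = (σ²·μ₀ + σ₀²·n·x̄)/(σ² + n·σ₀²) = (87.6096·68.05 + 70.56·414)/510.9696 = 35173.67328/510.9696 = 68.8371.

68.8371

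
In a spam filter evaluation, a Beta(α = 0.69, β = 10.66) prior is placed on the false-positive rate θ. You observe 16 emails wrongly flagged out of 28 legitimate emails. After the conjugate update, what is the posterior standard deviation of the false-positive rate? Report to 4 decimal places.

The Beta prior is conjugate to a Binomial/Bernoulli likelihood; the update adds successes to α and failures to β.
Posterior: Beta(α+k, β+n−k) = Beta(0.69+16, 10.66+12) = Beta(16.69, 22.66).
Var = αβ/((α+β)²(α+β+1)) = 16.69·22.66/(39.35²·40.35) = 0.00605318; SD = √0.00605318 = 0.0778.

0.0778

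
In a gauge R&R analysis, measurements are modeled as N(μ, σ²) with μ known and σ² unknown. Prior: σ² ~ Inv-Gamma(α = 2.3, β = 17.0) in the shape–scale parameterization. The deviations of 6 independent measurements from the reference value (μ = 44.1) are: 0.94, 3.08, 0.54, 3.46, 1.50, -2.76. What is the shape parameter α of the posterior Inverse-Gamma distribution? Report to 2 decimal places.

5.30

With known mean μ and an Inverse-Gamma(α, β) prior on σ², the Normal likelihood is conjugate: posterior is Inv-Gamma(α + n/2, β + Σ(xᵢ−μ)²/2).
Σ(xᵢ−μ)² = (0.94)² + (3.08)² + (0.54)² + (3.46)² + (1.50)² + (-2.76)² = 32.5008.
Posterior: Inv-Gamma(2.3 + 6/2, 17.0 + 32.5008/2) = Inv-Gamma(5.30, 33.25040).
Posterior α = 5.30.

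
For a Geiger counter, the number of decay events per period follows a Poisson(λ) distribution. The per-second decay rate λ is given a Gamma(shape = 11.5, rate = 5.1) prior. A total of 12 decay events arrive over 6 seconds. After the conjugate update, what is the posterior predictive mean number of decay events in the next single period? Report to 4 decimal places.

2.1171

With a Gamma(shape α, rate β) prior, the Poisson likelihood is conjugate: the posterior is Gamma(α + ΣXᵢ, β + n).
Posterior: Gamma(α+S, β+n) = Gamma(11.5+12, 5.1+6) = Gamma(23.5, 11.1).
The predictive distribution for one future period is NegBinom with mean α/β = 2.1171.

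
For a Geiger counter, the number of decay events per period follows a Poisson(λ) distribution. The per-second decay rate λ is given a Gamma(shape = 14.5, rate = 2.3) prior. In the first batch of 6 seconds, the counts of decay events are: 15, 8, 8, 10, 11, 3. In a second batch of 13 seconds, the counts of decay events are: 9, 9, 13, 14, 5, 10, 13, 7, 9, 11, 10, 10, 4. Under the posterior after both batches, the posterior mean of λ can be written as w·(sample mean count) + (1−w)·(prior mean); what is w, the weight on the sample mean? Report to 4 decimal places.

With a Gamma(shape α, rate β) prior, the Poisson likelihood is conjugate: the posterior is Gamma(α + ΣXᵢ, β + n).
Total number of seconds: n = 6 + 13 = 19.
Posterior mean = (α₀+S)/(β₀+n) = [n/(β₀+n)]·(S/n) + [β₀/(β₀+n)]·(α₀/β₀), so only n and β₀ enter the weight.
Weight on data w = n/(β₀+n) = 19/(2.3+19) = 19/21.3 = 0.8920.

0.8920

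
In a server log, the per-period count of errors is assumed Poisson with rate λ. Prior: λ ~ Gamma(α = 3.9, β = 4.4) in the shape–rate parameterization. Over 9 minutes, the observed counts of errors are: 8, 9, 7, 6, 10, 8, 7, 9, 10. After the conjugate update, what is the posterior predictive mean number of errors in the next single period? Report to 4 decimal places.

With a Gamma(shape α, rate β) prior, the Poisson likelihood is conjugate: the posterior is Gamma(α + ΣXᵢ, β + n).
Sum of counts S = 74 over n = 9 minutes.
Posterior: Gamma(α+S, β+n) = Gamma(3.9+74, 4.4+9) = Gamma(77.9, 13.4).
The predictive distribution for one future period is NegBinom with mean α/β = 5.8134.

5.8134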